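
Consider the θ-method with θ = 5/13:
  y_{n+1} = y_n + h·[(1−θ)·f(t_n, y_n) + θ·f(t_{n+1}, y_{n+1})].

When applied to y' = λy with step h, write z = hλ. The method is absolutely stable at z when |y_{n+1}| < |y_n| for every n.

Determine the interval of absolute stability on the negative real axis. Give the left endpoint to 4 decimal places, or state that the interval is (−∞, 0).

With y'=λy (z=hλ):
  y_{n+1} = y_n + z·[8/13·y_n + 5/13·y_{n+1}] ⇒ (1 − 5/13z)y_{n+1} = (1 + 8/13z)y_n
  R(z) = (1 + 8/13z)/(1 − 5/13z).

Solve |R(x)|<1 on ℝ⁻.
x=-0.61: |R|=0.5059
R=−1: 1+8/13x = −1+5/13x ⇒ -3/13x=2 ⇒ x=2/(-3/13)=-8.6667
Confirm numerically:
  x=-8.031: |R|=0.96412 <1
  x=-7.226: |R|=0.91203 <1
  x=-6.531: |R|=0.85966 <1
  x=-6.502: |R|=0.85731 <1
  x=-9.194: |R|=1.02683 >1
  x=-8.945: |R|=1.01447 >1
  x=-8.899: |R|=1.01212 >1
So |R|<1 on (-8.6667, 0).

(-8.6667, 0).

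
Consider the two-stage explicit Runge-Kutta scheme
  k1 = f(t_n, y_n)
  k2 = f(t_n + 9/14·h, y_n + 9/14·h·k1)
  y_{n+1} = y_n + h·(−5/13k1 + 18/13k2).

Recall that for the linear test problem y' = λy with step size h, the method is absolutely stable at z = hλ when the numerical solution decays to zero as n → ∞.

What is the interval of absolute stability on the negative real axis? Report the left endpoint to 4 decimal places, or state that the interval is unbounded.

Test eqn y'=λy, z=hλ:
  k1=λy_n ⇒ h·k1=z·y_n;  k2=λ(1+9/14z)y_n ⇒ h·k2=z(1+9/14z)y_n
  y_{n+1}/y_n = 1 − 5/13z + 18/13z(1+9/14z) = 1 + z + 81/91z²
  R(z) = 1 + z + 81/91z².

Find x<0 with |R(x)|<1.
x=-0.35: |R|=0.7590
R=1: x+81/91x²=0 ⇒ x=−91/81=-1.1235; min R=1−1/(4·81/91)=0.7191>−1
Confirm numerically:
  x=-0.790: |R|=0.76552 <1
  x=-0.459: |R|=0.72853 <1
  x=-0.450: |R|=0.73025 <1
  x=-1.697: |R|=1.86635 >1
  x=-1.545: |R|=1.57971 >1
  x=-1.492: |R|=1.48944 >1
So |R|<1 on (-1.1235, 0).

(-1.1235, 0).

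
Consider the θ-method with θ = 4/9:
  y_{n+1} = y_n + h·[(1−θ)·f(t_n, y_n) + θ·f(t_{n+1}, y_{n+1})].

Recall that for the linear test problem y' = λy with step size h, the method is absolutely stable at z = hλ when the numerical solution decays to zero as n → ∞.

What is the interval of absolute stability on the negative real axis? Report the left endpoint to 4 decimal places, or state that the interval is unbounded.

z∈(-18.0000,0).

With y'=λy (z=hλ):
  y_{n+1} = y_n + z·[5/9·y_n + 4/9·y_{n+1}] ⇒ (1 − 4/9z)y_{n+1} = (1 + 5/9z)y_n
  R(z) = (1 + 5/9z)/(1 − 4/9z).

Need |R(x)|<1, x<0.
x=-1.64: |R|=0.0514
R=−1: 1+5/9x = −1+4/9x ⇒ -1/9x=2 ⇒ x=2/(-1/9)=-18.0000
Confirm numerically:
  x=-16.364: |R|=0.97803 <1
  x=-10.100: |R|=0.84008 <1
  x=-8.660: |R|=0.78598 <1
  x=-18.418: |R|=1.00506 >1
  x=-18.101: |R|=1.00124 >1
Interval (-18.0000, 0).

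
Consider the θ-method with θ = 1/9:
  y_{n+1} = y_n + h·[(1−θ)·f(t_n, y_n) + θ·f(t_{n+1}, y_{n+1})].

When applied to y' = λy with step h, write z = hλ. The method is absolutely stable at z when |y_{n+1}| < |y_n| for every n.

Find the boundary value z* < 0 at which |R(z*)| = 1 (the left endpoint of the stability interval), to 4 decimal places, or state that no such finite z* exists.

Set f=λy, z=hλ:
  y_{n+1} = y_n + z·[8/9·y_n + 1/9·y_{n+1}] ⇒ (1 − 1/9z)y_{n+1} = (1 + 8/9z)y_n
  so R(z) = (1 + 8/9z)/(1 − 1/9z).

Boundary: |R(x)|=1, x<0.
x=-0.48: |R|=0.5443
R=−1: 1+8/9x = −1+1/9x ⇒ -7/9x=2 ⇒ x=2/(-7/9)=-2.5714
Confirm numerically:
  x=-2.155: |R|=0.73868 <1
  x=-1.795: |R|=0.49653 <1
  x=-1.549: |R|=0.32155 <1
  x=-2.952: |R|=1.22289 >1
  x=-2.948: |R|=1.22062 >1
So |R|<1 on (-2.5714, 0).

z* = -2.5714.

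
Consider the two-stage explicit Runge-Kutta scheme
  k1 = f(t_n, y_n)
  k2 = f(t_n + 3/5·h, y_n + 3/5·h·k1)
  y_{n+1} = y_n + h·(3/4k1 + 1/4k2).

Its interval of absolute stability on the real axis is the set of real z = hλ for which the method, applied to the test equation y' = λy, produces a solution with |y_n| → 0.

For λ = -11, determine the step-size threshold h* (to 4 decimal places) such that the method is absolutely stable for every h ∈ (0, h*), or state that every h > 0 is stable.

Test eqn y'=λy, z=hλ:
  k1=λy_n ⇒ h·k1=z·y_n;  k2=λ(1+3/5z)y_n ⇒ h·k2=z(1+3/5z)y_n
  y_{n+1}/y_n = 1 + 3/4z + 1/4z(1+3/5z) = 1 + z + 3/20z²
  ⇒ R(z) = 1 + z + 3/20z².

Need |R(x)|<1, x<0.
x=-1.03: |R|=0.1291
R=1: x+3/20x²=0 ⇒ x=−20/3=-6.6667; min R=1−1/(4·3/20)=-0.6667>−1
Confirm numerically:
  x=-6.506: |R|=0.84321 <1
  x=-6.000: |R|=0.40000 <1
  x=-3.120: |R|=0.65984 <1
  x=-7.239: |R|=1.62147 >1
  x=-7.153: |R|=1.52181 >1
  x=-7.093: |R|=1.45360 >1
So |R|<1 on (-6.6667, 0).

(-6.6667,0); λ=-11 ⇒ h* = (20/3)/11 = 0.6061.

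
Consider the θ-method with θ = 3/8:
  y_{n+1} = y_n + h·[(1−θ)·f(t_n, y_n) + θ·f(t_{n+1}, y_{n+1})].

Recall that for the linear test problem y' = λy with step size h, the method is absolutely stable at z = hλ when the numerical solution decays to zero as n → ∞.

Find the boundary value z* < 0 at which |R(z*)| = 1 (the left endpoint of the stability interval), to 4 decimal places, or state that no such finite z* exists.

left endpoint -8.0000.

On y'=λy, z=hλ:
  y_{n+1} = y_n + z·[5/8·y_n + 3/8·y_{n+1}] ⇒ (1 − 3/8z)y_{n+1} = (1 + 5/8z)y_n
  ⇒ R(z) = (1 + 5/8z)/(1 − 3/8z).

Find x<0 with |R(x)|<1.
x=-1.5: |R|=0.0400
R=−1: 1+5/8x = −1+3/8x ⇒ -1/4x=2 ⇒ x=2/(-1/4)=-8.0000
Confirm numerically:
  x=-5.868: |R|=0.83346 <1
  x=-5.250: |R|=0.76842 <1
  x=-4.920: |R|=0.72935 <1
  x=-4.481: |R|=0.67178 <1
  x=-8.582: |R|=1.03449 >1
  x=-8.106: |R|=1.00656 >1
  x=-8.032: |R|=1.00199 >1
Interval (-8.0000, 0).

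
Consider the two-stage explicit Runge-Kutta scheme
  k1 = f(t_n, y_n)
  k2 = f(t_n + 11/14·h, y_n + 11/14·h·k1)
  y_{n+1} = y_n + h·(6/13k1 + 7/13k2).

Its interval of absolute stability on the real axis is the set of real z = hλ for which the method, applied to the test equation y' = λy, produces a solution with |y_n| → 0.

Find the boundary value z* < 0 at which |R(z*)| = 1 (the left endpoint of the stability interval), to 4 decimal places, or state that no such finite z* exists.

On y'=λy, z=hλ:
  k1=λy_n ⇒ h·k1=z·y_n;  k2=λ(1+11/14z)y_n ⇒ h·k2=z(1+11/14z)y_n
  y_{n+1}/y_n = 1 + 6/13z + 7/13z(1+11/14z) = 1 + z + 11/26z²
  R(z) = 1 + z + 11/26z².

Find x<0 with |R(x)|<1.
x=-1: |R|=0.4231
R=1: x+11/26x²=0 ⇒ x=−26/11=-2.3636; min R=1−1/(4·11/26)=0.4091>−1
Confirm numerically:
  x=-1.289: |R|=0.41395 <1
  x=-1.097: |R|=0.41213 <1
  x=-1.042: |R|=0.41736 <1
  x=-2.615: |R|=1.27810 >1
  x=-2.547: |R|=1.19759 >1
Stable set (-2.3636, 0).

left endpoint -2.3636.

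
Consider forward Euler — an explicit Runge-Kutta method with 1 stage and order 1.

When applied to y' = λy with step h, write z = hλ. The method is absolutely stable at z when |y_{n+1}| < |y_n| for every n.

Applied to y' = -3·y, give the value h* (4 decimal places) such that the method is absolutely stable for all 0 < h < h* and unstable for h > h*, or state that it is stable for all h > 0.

(-2.0000,0); λ=-3 ⇒ h* = 0.6667.

With y'=λy (z=hλ):
  order 1, 1-stage ⇒ R(z)=1+z
  (e.g. R(-1.04)=-0.04000, |R|=0.04000)

Need |R(x)|<1, x<0.
x=-1.04: |R|=0.0400
|R(-1.02)|=0.0200 |R(-1.01)|=0.0100 |R(-0.51)|=0.4900
Bisect:
  x_lo=-2.6961 |R|=1.6961  x_hi=-0.2127 |R|=0.7873
  mid=-1.45436 |R|=0.45436 →hi
  mid=-2.07521 |R|=1.07521 →lo
  mid=-1.76479 |R|=0.76479 →hi
  mid=-1.92000 |R|=0.92000 →hi
  mid=-1.99761 |R|=0.99761 →hi
  mid=-2.03641 |R|=1.03641 →lo
  mid=-2.01701 |R|=1.01701 →lo
  ...
  [-2.00003,-1.99988] ⇒ x*=-2.0000
So |R|<1 on (-2.0000, 0).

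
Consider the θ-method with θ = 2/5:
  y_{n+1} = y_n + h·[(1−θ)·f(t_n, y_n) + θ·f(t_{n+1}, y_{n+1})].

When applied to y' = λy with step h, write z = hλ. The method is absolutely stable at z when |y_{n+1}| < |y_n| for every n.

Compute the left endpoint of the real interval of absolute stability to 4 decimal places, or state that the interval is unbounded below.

left endpoint -10.0000.

Test eqn y'=λy, z=hλ:
  y_{n+1} = y_n + z·[3/5·y_n + 2/5·y_{n+1}] ⇒ (1 − 2/5z)y_{n+1} = (1 + 3/5z)y_n
  Hence R(z) = (1 + 3/5z)/(1 − 2/5z).

Find x<0 with |R(x)|<1.
x=-0.84: |R|=0.3713
R=−1: 1+3/5x = −1+2/5x ⇒ -1/5x=2 ⇒ x=2/(-1/5)=-10.0000
Confirm numerically:
  x=-8.596: |R|=0.93673 <1
  x=-6.641: |R|=0.81627 <1
  x=-6.194: |R|=0.78111 <1
  x=-10.555: |R|=1.02126 >1
  x=-10.251: |R|=1.00984 >1
Interval (-10.0000, 0).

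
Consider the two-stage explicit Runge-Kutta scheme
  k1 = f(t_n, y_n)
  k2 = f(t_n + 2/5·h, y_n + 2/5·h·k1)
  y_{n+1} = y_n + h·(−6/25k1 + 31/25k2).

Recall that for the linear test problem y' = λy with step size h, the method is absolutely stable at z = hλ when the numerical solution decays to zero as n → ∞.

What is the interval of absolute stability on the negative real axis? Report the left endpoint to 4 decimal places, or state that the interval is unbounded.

With y'=λy (z=hλ):
  k1=λy_n ⇒ h·k1=z·y_n;  k2=λ(1+2/5z)y_n ⇒ h·k2=z(1+2/5z)y_n
  y_{n+1}/y_n = 1 − 6/25z + 31/25z(1+2/5z) = 1 + z + 62/125z²
  Hence R(z) = 1 + z + 62/125z².

Boundary: |R(x)|=1, x<0.
x=-0.43: |R|=0.6617
R=1: x+62/125x²=0 ⇒ x=−125/62=-2.0161; min R=1−1/(4·62/125)=0.4960>−1
Confirm numerically:
  x=-1.220: |R|=0.51825 <1
  x=-0.893: |R|=0.50253 <1
  x=-0.835: |R|=0.51082 <1
  x=-2.418: |R|=1.48198 >1
  x=-2.287: |R|=1.30726 >1
Stable set (-2.0161, 0).

(-2.0161, 0).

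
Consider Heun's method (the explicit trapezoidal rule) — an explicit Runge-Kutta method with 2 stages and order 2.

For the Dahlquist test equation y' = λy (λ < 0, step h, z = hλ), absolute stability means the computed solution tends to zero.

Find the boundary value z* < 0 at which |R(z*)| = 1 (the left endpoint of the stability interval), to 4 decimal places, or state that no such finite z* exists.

On y'=λy, z=hλ:
  order 2, 2-stage ⇒ R(z)=1+z+z^2/2
  (e.g. R(-1.57)=0.66245, |R|=0.66245)

Solve |R(x)|<1 on ℝ⁻.
x=-1.57: |R|=0.6624
|R(-0.92)|=0.5032 |R(-0.88)|=0.5072 |R(-0.62)|=0.5722
Bisect:
  x_lo=-2.5272 |R|=1.6662  x_hi=-0.3164 |R|=0.7337
  mid=-1.42182 |R|=0.58897 →hi
  mid=-1.97453 |R|=0.97485 →hi
  mid=-2.25088 |R|=1.28235 →lo
  mid=-2.11270 |R|=1.11906 →lo
  mid=-2.04362 |R|=1.04457 →lo
  mid=-2.00907 |R|=1.00911 →lo
  mid=-1.99180 |R|=0.99183 →hi
  mid=-2.00044 |R|=1.00044 →lo
  mid=-1.99612 |R|=0.99612 →hi
  ...
  [-2.00003,-1.99990] ⇒ x*=-2.0000
Interval (-2.0000, 0).

left endpoint -2.0000.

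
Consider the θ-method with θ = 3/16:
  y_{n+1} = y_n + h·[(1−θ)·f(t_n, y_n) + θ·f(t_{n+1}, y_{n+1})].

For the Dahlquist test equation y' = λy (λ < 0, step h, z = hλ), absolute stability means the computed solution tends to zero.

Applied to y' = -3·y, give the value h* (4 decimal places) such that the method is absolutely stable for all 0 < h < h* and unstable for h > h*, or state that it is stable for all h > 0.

(-3.2000,0); λ=-3 ⇒ h* = (16/5)/3 = 1.0667.

Set f=λy, z=hλ:
  y_{n+1} = y_n + z·[13/16·y_n + 3/16·y_{n+1}] ⇒ (1 − 3/16z)y_{n+1} = (1 + 13/16z)y_n
  Hence R(z) = (1 + 13/16z)/(1 − 3/16z).

Need |R(x)|<1, x<0.
x=-1.68: |R|=0.2776
R=−1: 1+13/16x = −1+3/16x ⇒ -5/8x=2 ⇒ x=2/(-5/8)=-3.2000
Confirm numerically:
  x=-3.102: |R|=0.96127 <1
  x=-2.693: |R|=0.78944 <1
  x=-2.573: |R|=0.73565 <1
  x=-2.560: |R|=0.72973 <1
  x=-3.792: |R|=1.21625 >1
  x=-3.682: |R|=1.17821 >1
  x=-3.272: |R|=1.02789 >1
So |R|<1 on (-3.2000, 0).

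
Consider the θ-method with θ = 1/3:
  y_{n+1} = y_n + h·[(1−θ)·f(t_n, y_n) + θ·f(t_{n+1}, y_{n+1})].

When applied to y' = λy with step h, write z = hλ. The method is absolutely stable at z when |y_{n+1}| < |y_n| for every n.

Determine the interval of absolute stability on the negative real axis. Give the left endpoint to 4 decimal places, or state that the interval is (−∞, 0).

z∈(-6.0000,0).

On y'=λy, z=hλ:
  y_{n+1} = y_n + z·[2/3·y_n + 1/3·y_{n+1}] ⇒ (1 − 1/3z)y_{n+1} = (1 + 2/3z)y_n
  Hence R(z) = (1 + 2/3z)/(1 − 1/3z).

Need |R(x)|<1, x<0.
x=-1.55: |R|=0.0220
R=−1: 1+2/3x = −1+1/3x ⇒ -1/3x=2 ⇒ x=2/(-1/3)=-6.0000
Confirm numerically:
  x=-4.033: |R|=0.72032 <1
  x=-2.919: |R|=0.47947 <1
  x=-2.823: |R|=0.45440 <1
  x=-2.519: |R|=0.36927 <1
  x=-6.593: |R|=1.06182 >1
  x=-6.273: |R|=1.02944 >1
  x=-6.195: |R|=1.02121 >1
Stable set (-6.0000, 0).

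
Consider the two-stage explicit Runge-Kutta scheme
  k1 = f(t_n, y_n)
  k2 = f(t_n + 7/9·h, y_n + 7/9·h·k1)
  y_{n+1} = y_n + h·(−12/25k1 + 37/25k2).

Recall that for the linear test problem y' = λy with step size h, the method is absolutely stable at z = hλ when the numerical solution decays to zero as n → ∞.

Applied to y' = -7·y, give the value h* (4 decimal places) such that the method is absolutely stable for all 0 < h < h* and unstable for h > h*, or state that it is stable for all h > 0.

Test eqn y'=λy, z=hλ:
  k1=λy_n ⇒ h·k1=z·y_n;  k2=λ(1+7/9z)y_n ⇒ h·k2=z(1+7/9z)y_n
  y_{n+1}/y_n = 1 − 12/25z + 37/25z(1+7/9z) = 1 + z + 259/225z²
  Hence R(z) = 1 + z + 259/225z².

Find x<0 with |R(x)|<1.
x=-0.83: |R|=0.9630
R=1: x+259/225x²=0 ⇒ x=−225/259=-0.8687; min R=1−1/(4·259/225)=0.7828>−1
Confirm numerically:
  x=-0.795: |R|=0.93253 <1
  x=-0.591: |R|=0.81106 <1
  x=-0.517: |R|=0.79068 <1
  x=-0.479: |R|=0.78511 <1
  x=-1.454: |R|=1.97958 >1
  x=-1.213: |R|=1.48071 >1
Interval (-0.8687, 0).

(-0.8687,0); λ=-7 ⇒ h* = (225/259)/7 = 0.1241.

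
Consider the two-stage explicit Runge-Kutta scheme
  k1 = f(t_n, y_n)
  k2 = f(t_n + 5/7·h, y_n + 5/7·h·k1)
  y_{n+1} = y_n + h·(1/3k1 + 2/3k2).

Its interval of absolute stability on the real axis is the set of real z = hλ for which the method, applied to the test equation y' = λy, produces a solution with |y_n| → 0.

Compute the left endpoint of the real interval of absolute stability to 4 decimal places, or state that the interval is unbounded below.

z* = -2.1000.

Set f=λy, z=hλ:
  k1=λy_n ⇒ h·k1=z·y_n;  k2=λ(1+5/7z)y_n ⇒ h·k2=z(1+5/7z)y_n
  y_{n+1}/y_n = 1 + 1/3z + 2/3z(1+5/7z) = 1 + z + 10/21z²
  so R(z) = 1 + z + 10/21z².

Solve |R(x)|<1 on ℝ⁻.
x=-1.28: |R|=0.5002
R=1: x+10/21x²=0 ⇒ x=−21/10=-2.1000; min R=1−1/(4·10/21)=0.4750>−1
Confirm numerically:
  x=-1.660: |R|=0.65219 <1
  x=-1.066: |R|=0.47512 <1
  x=-0.962: |R|=0.47869 <1
  x=-0.873: |R|=0.48992 <1
  x=-2.408: |R|=1.35317 >1
  x=-2.144: |R|=1.04492 >1
Interval (-2.1000, 0).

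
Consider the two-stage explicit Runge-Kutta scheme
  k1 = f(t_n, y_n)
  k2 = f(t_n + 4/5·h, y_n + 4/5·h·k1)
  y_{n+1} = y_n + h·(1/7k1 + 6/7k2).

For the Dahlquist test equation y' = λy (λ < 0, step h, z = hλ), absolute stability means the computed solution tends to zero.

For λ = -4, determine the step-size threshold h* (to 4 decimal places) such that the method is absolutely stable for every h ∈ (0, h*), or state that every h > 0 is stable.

(-1.4583,0); λ=-4 ⇒ h* = (35/24)/4 = 0.3646.

On y'=λy, z=hλ:
  k1=λy_n ⇒ h·k1=z·y_n;  k2=λ(1+4/5z)y_n ⇒ h·k2=z(1+4/5z)y_n
  y_{n+1}/y_n = 1 + 1/7z + 6/7z(1+4/5z) = 1 + z + 24/35z²
  ⇒ R(z) = 1 + z + 24/35z².

Boundary: |R(x)|=1, x<0.
x=-1.21: |R|=0.7940
R=1: x+24/35x²=0 ⇒ x=−35/24=-1.4583; min R=1−1/(4·24/35)=0.6354>−1
Confirm numerically:
  x=-1.242: |R|=0.81576 <1
  x=-1.164: |R|=0.76507 <1
  x=-0.997: |R|=0.68461 <1
  x=-0.975: |R|=0.67686 <1
  x=-1.892: |R|=1.56263 >1
  x=-1.581: |R|=1.13298 >1
So |R|<1 on (-1.4583, 0).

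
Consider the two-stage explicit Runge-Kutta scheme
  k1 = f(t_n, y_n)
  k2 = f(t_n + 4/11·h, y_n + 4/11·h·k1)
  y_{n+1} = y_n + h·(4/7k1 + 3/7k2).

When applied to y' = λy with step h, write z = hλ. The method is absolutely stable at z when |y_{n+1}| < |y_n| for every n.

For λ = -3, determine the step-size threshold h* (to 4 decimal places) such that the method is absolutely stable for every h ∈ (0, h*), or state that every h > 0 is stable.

On y'=λy, z=hλ:
  k1=λy_n ⇒ h·k1=z·y_n;  k2=λ(1+4/11z)y_n ⇒ h·k2=z(1+4/11z)y_n
  y_{n+1}/y_n = 1 + 4/7z + 3/7z(1+4/11z) = 1 + z + 12/77z²
  R(z) = 1 + z + 12/77z².

Need |R(x)|<1, x<0.
x=-0.46: |R|=0.5730
R=1: x+12/77x²=0 ⇒ x=−77/12=-6.4167; min R=1−1/(4·12/77)=-0.6042>−1
Confirm numerically:
  x=-4.740: |R|=0.23856 <1
  x=-4.221: |R|=0.44435 <1
  x=-3.502: |R|=0.59073 <1
  x=-3.061: |R|=0.60078 <1
  x=-6.985: |R|=1.61867 >1
  x=-6.926: |R|=1.54976 >1
  x=-6.633: |R|=1.22363 >1
Interval (-6.4167, 0).

(-6.4167,0); λ=-3 ⇒ h* = (77/12)/3 = 2.1389.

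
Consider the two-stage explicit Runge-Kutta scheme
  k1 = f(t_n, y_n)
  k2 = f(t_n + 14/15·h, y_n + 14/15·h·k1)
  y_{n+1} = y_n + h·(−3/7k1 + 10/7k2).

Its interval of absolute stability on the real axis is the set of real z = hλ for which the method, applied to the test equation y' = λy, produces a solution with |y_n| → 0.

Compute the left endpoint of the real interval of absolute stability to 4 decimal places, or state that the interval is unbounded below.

On y'=λy, z=hλ:
  k1=λy_n ⇒ h·k1=z·y_n;  k2=λ(1+14/15z)y_n ⇒ h·k2=z(1+14/15z)y_n
  y_{n+1}/y_n = 1 − 3/7z + 10/7z(1+14/15z) = 1 + z + 4/3z²
  R(z) = 1 + z + 4/3z².

Solve |R(x)|<1 on ℝ⁻.
x=-0.41: |R|=0.8141
R=1: x+4/3x²=0 ⇒ x=−3/4=-0.7500; min R=1−1/(4·4/3)=0.8125>−1
Confirm numerically:
  x=-0.627: |R|=0.89717 <1
  x=-0.504: |R|=0.83469 <1
  x=-0.405: |R|=0.81370 <1
  x=-0.334: |R|=0.81474 <1
  x=-1.123: |R|=1.55851 >1
  x=-1.110: |R|=1.53280 >1
  x=-1.089: |R|=1.49223 >1
Interval (-0.7500, 0).

left endpoint -0.7500.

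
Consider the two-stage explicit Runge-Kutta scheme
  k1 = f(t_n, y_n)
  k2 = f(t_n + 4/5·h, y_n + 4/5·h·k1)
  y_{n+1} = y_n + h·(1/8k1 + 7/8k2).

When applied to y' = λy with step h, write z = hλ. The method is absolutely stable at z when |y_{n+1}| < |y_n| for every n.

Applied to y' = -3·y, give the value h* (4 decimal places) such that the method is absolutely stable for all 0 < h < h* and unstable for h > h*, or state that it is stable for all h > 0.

Set f=λy, z=hλ:
  k1=λy_n ⇒ h·k1=z·y_n;  k2=λ(1+4/5z)y_n ⇒ h·k2=z(1+4/5z)y_n
  y_{n+1}/y_n = 1 + 1/8z + 7/8z(1+4/5z) = 1 + z + 7/10z²
  ⇒ R(z) = 1 + z + 7/10z².

Solve |R(x)|<1 on ℝ⁻.
x=-0.96: |R|=0.6851
R=1: x+7/10x²=0 ⇒ x=−10/7=-1.4286; min R=1−1/(4·7/10)=0.6429>−1
Confirm numerically:
  x=-1.385: |R|=0.95776 <1
  x=-1.222: |R|=0.82330 <1
  x=-1.151: |R|=0.77636 <1
  x=-0.686: |R|=0.64342 <1
  x=-1.841: |R|=1.53150 >1
  x=-1.734: |R|=1.37073 >1
Stable set (-1.4286, 0).

(-1.4286,0); λ=-3 ⇒ h* = (10/7)/3 = 0.4762.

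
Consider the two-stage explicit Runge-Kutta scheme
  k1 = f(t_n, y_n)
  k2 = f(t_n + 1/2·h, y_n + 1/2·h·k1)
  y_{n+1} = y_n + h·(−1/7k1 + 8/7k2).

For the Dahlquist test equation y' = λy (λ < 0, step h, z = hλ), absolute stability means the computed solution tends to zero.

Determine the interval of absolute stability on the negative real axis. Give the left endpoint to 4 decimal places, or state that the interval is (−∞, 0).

With y'=λy (z=hλ):
  k1=λy_n ⇒ h·k1=z·y_n;  k2=λ(1+1/2z)y_n ⇒ h·k2=z(1+1/2z)y_n
  y_{n+1}/y_n = 1 − 1/7z + 8/7z(1+1/2z) = 1 + z + 4/7z²
  R(z) = 1 + z + 4/7z².

Need |R(x)|<1, x<0.
x=-0.69: |R|=0.5821
R=1: x+4/7x²=0 ⇒ x=−7/4=-1.7500; min R=1−1/(4·4/7)=0.5625>−1
Confirm numerically:
  x=-1.725: |R|=0.97536 <1
  x=-1.625: |R|=0.88393 <1
  x=-1.500: |R|=0.78571 <1
  x=-0.773: |R|=0.56845 <1
  x=-1.992: |R|=1.27547 >1
  x=-1.844: |R|=1.09905 >1
Stable set (-1.7500, 0).

z∈(-1.7500,0).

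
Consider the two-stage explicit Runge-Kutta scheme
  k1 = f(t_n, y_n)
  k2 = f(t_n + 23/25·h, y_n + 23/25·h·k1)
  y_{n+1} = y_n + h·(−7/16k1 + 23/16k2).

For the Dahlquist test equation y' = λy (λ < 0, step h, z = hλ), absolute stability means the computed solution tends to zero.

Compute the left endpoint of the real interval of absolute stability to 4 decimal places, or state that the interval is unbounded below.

On y'=λy, z=hλ:
  k1=λy_n ⇒ h·k1=z·y_n;  k2=λ(1+23/25z)y_n ⇒ h·k2=z(1+23/25z)y_n
  y_{n+1}/y_n = 1 − 7/16z + 23/16z(1+23/25z) = 1 + z + 529/400z²
  so R(z) = 1 + z + 529/400z².

Boundary: |R(x)|=1, x<0.
x=-1.04: |R|=1.3904
R=1: x+529/400x²=0 ⇒ x=−400/529=-0.7561; min R=1−1/(4·529/400)=0.8110>−1
Confirm numerically:
  x=-0.710: |R|=0.95667 <1
  x=-0.703: |R|=0.95059 <1
  x=-0.322: |R|=0.81512 <1
  x=-1.231: |R|=1.77306 >1
  x=-0.970: |R|=1.27434 >1
Stable set (-0.7561, 0).

left endpoint -0.7561.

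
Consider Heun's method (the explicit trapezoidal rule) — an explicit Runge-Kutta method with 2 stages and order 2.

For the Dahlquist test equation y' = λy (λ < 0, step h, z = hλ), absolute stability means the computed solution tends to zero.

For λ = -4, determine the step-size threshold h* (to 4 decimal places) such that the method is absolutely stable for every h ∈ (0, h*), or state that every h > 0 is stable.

(-2.0000,0); λ=-4 ⇒ h* = 0.5000.

With y'=λy (z=hλ):
  order 2, 2-stage ⇒ R(z)=1+z+z^2/2
  (e.g. R(-0.92)=0.50320, |R|=0.50320)

Boundary: |R(x)|=1, x<0.
x=-0.92: |R|=0.5032
|R(-1.52)|=0.6352 |R(-1.09)|=0.5040 |R(-0.97)|=0.5005
Bisect:
  x_lo=-2.3238 |R|=1.3762  x_hi=-0.1560 |R|=0.8562
  mid=-1.23989 |R|=0.52877 →hi
  mid=-1.78184 |R|=0.80564 →hi
  mid=-2.05281 |R|=1.05420 →lo
  mid=-1.91732 |R|=0.92074 →hi
  mid=-1.98507 |R|=0.98518 →hi
  mid=-2.01894 |R|=1.01912 →lo
  mid=-2.00200 |R|=1.00201 →lo
  mid=-1.99354 |R|=0.99356 →hi
  ...
  [-2.00002,-1.99989] ⇒ x*=-2.0000
So |R|<1 on (-2.0000, 0).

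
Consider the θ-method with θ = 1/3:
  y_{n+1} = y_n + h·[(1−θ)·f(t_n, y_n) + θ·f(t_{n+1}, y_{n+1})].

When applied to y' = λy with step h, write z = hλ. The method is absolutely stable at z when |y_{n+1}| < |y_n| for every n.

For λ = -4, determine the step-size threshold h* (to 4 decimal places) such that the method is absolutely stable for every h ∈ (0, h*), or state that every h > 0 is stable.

On y'=λy, z=hλ:
  y_{n+1} = y_n + z·[2/3·y_n + 1/3·y_{n+1}] ⇒ (1 − 1/3z)y_{n+1} = (1 + 2/3z)y_n
  R(z) = (1 + 2/3z)/(1 − 1/3z).

Find x<0 with |R(x)|<1.
x=-0.8: |R|=0.3684
R=−1: 1+2/3x = −1+1/3x ⇒ -1/3x=2 ⇒ x=2/(-1/3)=-6.0000
Confirm numerically:
  x=-4.778: |R|=0.84289 <1
  x=-4.242: |R|=0.75725 <1
  x=-3.534: |R|=0.62259 <1
  x=-6.593: |R|=1.06182 >1
  x=-6.505: |R|=1.05313 >1
Stable set (-6.0000, 0).

(-6.0000,0); λ=-4 ⇒ h* = (6)/4 = 1.5000.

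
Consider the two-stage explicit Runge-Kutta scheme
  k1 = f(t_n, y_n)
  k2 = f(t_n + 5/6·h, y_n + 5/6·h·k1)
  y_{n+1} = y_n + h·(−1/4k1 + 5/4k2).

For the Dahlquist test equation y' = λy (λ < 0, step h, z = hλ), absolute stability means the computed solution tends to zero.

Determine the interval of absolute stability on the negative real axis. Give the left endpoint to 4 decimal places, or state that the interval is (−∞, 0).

Set f=λy, z=hλ:
  k1=λy_n ⇒ h·k1=z·y_n;  k2=λ(1+5/6z)y_n ⇒ h·k2=z(1+5/6z)y_n
  y_{n+1}/y_n = 1 − 1/4z + 5/4z(1+5/6z) = 1 + z + 25/24z²
  so R(z) = 1 + z + 25/24z².

Need |R(x)|<1, x<0.
x=-1.1: |R|=1.1604
R=1: x+25/24x²=0 ⇒ x=−24/25=-0.9600; min R=1−1/(4·25/24)=0.7600>−1
Confirm numerically:
  x=-0.871: |R|=0.91925 <1
  x=-0.674: |R|=0.79920 <1
  x=-0.523: |R|=0.76193 <1
  x=-0.459: |R|=0.76046 <1
  x=-1.411: |R|=1.66288 >1
  x=-1.360: |R|=1.56667 >1
  x=-1.159: |R|=1.24025 >1
So |R|<1 on (-0.9600, 0).

(-0.9600, 0).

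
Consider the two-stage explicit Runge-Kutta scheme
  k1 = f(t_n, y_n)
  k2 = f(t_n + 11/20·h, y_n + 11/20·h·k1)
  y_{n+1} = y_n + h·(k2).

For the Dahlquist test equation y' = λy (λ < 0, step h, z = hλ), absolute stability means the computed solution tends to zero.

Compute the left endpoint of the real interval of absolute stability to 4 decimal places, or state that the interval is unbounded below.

left endpoint -1.8182.

On y'=λy, z=hλ:
  k1=λy_n ⇒ h·k1=z·y_n;  k2=λ(1+11/20z)y_n ⇒ h·k2=z(1+11/20z)y_n
  y_{n+1}/y_n = 1 + z(1+11/20z) = 1 + z + 11/20z²
  ⇒ R(z) = 1 + z + 11/20z².

Boundary: |R(x)|=1, x<0.
x=-1.3: |R|=0.6295
R=1: x+11/20x²=0 ⇒ x=−20/11=-1.8182; min R=1−1/(4·11/20)=0.5455>−1
Confirm numerically:
  x=-1.738: |R|=0.92335 <1
  x=-1.457: |R|=0.71057 <1
  x=-1.029: |R|=0.55336 <1
  x=-2.376: |R|=1.72896 >1
  x=-2.278: |R|=1.57611 >1
  x=-1.838: |R|=1.02003 >1
Stable set (-1.8182, 0).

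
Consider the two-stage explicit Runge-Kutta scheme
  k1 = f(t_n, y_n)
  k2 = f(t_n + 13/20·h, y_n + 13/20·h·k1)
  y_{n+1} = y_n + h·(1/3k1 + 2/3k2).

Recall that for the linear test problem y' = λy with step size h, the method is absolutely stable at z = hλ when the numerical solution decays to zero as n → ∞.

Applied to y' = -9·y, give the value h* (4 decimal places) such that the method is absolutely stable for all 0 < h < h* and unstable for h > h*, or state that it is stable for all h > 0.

(-2.3077,0); λ=-9 ⇒ h* = (30/13)/9 = 0.2564.

Set f=λy, z=hλ:
  k1=λy_n ⇒ h·k1=z·y_n;  k2=λ(1+13/20z)y_n ⇒ h·k2=z(1+13/20z)y_n
  y_{n+1}/y_n = 1 + 1/3z + 2/3z(1+13/20z) = 1 + z + 13/30z²
  Hence R(z) = 1 + z + 13/30z².

Boundary: |R(x)|=1, x<0.
x=-1.65: |R|=0.5297
R=1: x+13/30x²=0 ⇒ x=−30/13=-2.3077; min R=1−1/(4·13/30)=0.4231>−1
Confirm numerically:
  x=-1.671: |R|=0.53897 <1
  x=-1.220: |R|=0.42497 <1
  x=-1.171: |R|=0.42320 <1
  x=-2.825: |R|=1.63327 >1
  x=-2.519: |R|=1.23066 >1
  x=-2.380: |R|=1.07457 >1
So |R|<1 on (-2.3077, 0).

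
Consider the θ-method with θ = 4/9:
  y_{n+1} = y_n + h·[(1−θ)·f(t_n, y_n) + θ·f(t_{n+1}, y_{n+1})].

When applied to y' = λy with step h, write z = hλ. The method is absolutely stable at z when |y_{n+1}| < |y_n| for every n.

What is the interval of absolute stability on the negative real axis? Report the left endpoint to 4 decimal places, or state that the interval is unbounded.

Set f=λy, z=hλ:
  y_{n+1} = y_n + z·[5/9·y_n + 4/9·y_{n+1}] ⇒ (1 − 4/9z)y_{n+1} = (1 + 5/9z)y_n
  Hence R(z) = (1 + 5/9z)/(1 − 4/9z).

Find x<0 with |R(x)|<1.
x=-1.28: |R|=0.1841
R=−1: 1+5/9x = −1+4/9x ⇒ -1/9x=2 ⇒ x=2/(-1/9)=-18.0000
Confirm numerically:
  x=-17.527: |R|=0.99402 <1
  x=-13.964: |R|=0.93777 <1
  x=-10.949: |R|=0.86645 <1
  x=-18.435: |R|=1.00526 >1
  x=-18.388: |R|=1.00470 >1
  x=-18.144: |R|=1.00177 >1
Stable set (-18.0000, 0).

(-18.0000, 0).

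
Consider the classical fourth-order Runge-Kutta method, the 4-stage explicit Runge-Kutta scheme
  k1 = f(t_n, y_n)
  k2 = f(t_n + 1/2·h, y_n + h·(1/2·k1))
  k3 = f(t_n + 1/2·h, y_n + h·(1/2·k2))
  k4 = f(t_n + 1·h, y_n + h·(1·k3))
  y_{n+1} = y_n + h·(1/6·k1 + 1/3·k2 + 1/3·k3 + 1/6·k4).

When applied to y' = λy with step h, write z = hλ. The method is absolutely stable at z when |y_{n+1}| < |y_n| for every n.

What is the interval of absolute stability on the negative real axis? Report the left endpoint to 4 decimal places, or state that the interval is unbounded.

On y'=λy, z=hλ:
  order 4, 4-stage ⇒ R(z)=1+z+z^2/2+z^3/6+z^4/24
  (e.g. R(-1.06)=0.35590, |R|=0.35590)

Solve |R(x)|<1 on ℝ⁻.
x=-1.06: |R|=0.3559
|R(-2.12)|=0.3808 |R(-1.54)|=0.2714 |R(-1.36)|=0.2881
Bisect:
  x_lo=-3.6156 |R|=3.1637  x_hi=-0.1644 |R|=0.8484
  mid=-1.89001 |R|=0.30250 →hi
  mid=-2.75281 |R|=0.95212 →hi
  mid=-3.18421 |R|=1.78797 →lo
  mid=-2.96851 |R|=1.31325 →lo
  mid=-2.86066 |R|=1.11970 →lo
  mid=-2.80673 |R|=1.03281 →lo
  mid=-2.77977 |R|=0.99171 →hi
  mid=-2.79325 |R|=1.01207 →lo
  ...
  [-2.78546,-2.78525] ⇒ x*=-2.7853
So |R|<1 on (-2.7853, 0).

(-2.7853, 0).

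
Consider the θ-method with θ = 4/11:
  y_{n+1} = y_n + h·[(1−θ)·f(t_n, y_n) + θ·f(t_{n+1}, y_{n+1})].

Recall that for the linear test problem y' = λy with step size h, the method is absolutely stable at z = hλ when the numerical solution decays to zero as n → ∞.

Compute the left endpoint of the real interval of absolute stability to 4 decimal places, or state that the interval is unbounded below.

z* = -7.3333.

Set f=λy, z=hλ:
  y_{n+1} = y_n + z·[7/11·y_n + 4/11·y_{n+1}] ⇒ (1 − 4/11z)y_{n+1} = (1 + 7/11z)y_n
  so R(z) = (1 + 7/11z)/(1 − 4/11z).

Need |R(x)|<1, x<0.
x=-0.47: |R|=0.5986
R=−1: 1+7/11x = −1+4/11x ⇒ -3/11x=2 ⇒ x=2/(-3/11)=-7.3333
Confirm numerically:
  x=-6.678: |R|=0.94787 <1
  x=-4.788: |R|=0.74675 <1
  x=-3.669: |R|=0.57186 <1
  x=-3.106: |R|=0.45859 <1
  x=-7.876: |R|=1.03830 >1
  x=-7.664: |R|=1.02381 >1
  x=-7.468: |R|=1.00988 >1
So |R|<1 on (-7.3333, 0).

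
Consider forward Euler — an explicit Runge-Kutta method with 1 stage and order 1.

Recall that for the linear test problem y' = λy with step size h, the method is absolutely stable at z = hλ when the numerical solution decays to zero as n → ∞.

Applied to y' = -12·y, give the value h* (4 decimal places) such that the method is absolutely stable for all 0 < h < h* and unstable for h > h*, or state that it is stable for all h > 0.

(-2.0000,0); λ=-12 ⇒ h* = 0.1667.

With y'=λy (z=hλ):
  order 1, 1-stage ⇒ R(z)=1+z
  (e.g. R(-1.11)=-0.11000, |R|=0.11000)

Solve |R(x)|<1 on ℝ⁻.
x=-1.11: |R|=0.1100
|R(-2.13)|=1.1300 |R(-1.89)|=0.8900 |R(-1.18)|=0.1800
Bisect:
  x_lo=-2.7390 |R|=1.7390  x_hi=-0.3961 |R|=0.6039
  mid=-1.56756 |R|=0.56756 →hi
  mid=-2.15329 |R|=1.15329 →lo
  mid=-1.86042 |R|=0.86042 →hi
  mid=-2.00685 |R|=1.00685 →lo
  mid=-1.93364 |R|=0.93364 →hi
  mid=-1.97025 |R|=0.97025 →hi
  mid=-1.98855 |R|=0.98855 →hi
  mid=-1.99770 |R|=0.99770 →hi
  ...
  [-2.00013,-1.99999] ⇒ x*=-2.0000
Stable set (-2.0000, 0).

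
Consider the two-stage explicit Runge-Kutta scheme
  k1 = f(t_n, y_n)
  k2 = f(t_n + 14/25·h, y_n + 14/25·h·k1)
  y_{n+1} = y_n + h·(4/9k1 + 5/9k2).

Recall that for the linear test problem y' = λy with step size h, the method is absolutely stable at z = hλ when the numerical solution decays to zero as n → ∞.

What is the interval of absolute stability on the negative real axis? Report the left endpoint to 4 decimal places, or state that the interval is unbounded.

z∈(-3.2143,0).

Set f=λy, z=hλ:
  k1=λy_n ⇒ h·k1=z·y_n;  k2=λ(1+14/25z)y_n ⇒ h·k2=z(1+14/25z)y_n
  y_{n+1}/y_n = 1 + 4/9z + 5/9z(1+14/25z) = 1 + z + 14/45z²
  so R(z) = 1 + z + 14/45z².

Boundary: |R(x)|=1, x<0.
x=-0.93: |R|=0.3391
R=1: x+14/45x²=0 ⇒ x=−45/14=-3.2143; min R=1−1/(4·14/45)=0.1964>−1
Confirm numerically:
  x=-2.259: |R|=0.32863 <1
  x=-1.659: |R|=0.19727 <1
  x=-1.301: |R|=0.22559 <1
  x=-3.561: |R|=1.38411 >1
  x=-3.495: |R|=1.30523 >1
Stable set (-3.2143, 0).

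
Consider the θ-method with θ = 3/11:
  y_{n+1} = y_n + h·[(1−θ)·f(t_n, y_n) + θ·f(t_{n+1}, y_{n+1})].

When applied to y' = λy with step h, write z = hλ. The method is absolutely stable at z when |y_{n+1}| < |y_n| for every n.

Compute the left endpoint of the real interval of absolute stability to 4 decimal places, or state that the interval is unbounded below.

left endpoint -4.4000.

With y'=λy (z=hλ):
  y_{n+1} = y_n + z·[8/11·y_n + 3/11·y_{n+1}] ⇒ (1 − 3/11z)y_{n+1} = (1 + 8/11z)y_n
  R(z) = (1 + 8/11z)/(1 − 3/11z).

Find x<0 with |R(x)|<1.
x=-0.94: |R|=0.2518
R=−1: 1+8/11x = −1+3/11x ⇒ -5/11x=2 ⇒ x=2/(-5/11)=-4.4000
Confirm numerically:
  x=-3.487: |R|=0.78729 <1
  x=-2.874: |R|=0.61115 <1
  x=-1.890: |R|=0.24715 <1
  x=-4.941: |R|=1.10475 >1
  x=-4.830: |R|=1.08435 >1
  x=-4.507: |R|=1.02182 >1
Stable set (-4.4000, 0).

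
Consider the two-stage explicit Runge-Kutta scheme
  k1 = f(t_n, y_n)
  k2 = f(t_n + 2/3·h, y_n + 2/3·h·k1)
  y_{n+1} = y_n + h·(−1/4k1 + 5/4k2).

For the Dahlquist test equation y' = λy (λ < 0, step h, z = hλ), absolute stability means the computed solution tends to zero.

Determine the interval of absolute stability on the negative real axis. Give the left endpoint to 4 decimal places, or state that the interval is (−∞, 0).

On y'=λy, z=hλ:
  k1=λy_n ⇒ h·k1=z·y_n;  k2=λ(1+2/3z)y_n ⇒ h·k2=z(1+2/3z)y_n
  y_{n+1}/y_n = 1 − 1/4z + 5/4z(1+2/3z) = 1 + z + 5/6z²
  ⇒ R(z) = 1 + z + 5/6z².

Boundary: |R(x)|=1, x<0.
x=-0.68: |R|=0.7053
R=1: x+5/6x²=0 ⇒ x=−6/5=-1.2000; min R=1−1/(4·5/6)=0.7000>−1
Confirm numerically:
  x=-1.136: |R|=0.93941 <1
  x=-0.821: |R|=0.74070 <1
  x=-0.767: |R|=0.72324 <1
  x=-1.758: |R|=1.81747 >1
  x=-1.592: |R|=1.52005 >1
Stable set (-1.2000, 0).

(-1.2000, 0).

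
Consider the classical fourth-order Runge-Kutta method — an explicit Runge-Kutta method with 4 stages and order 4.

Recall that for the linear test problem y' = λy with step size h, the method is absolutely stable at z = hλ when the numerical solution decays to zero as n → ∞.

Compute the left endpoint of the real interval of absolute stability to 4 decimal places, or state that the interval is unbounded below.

left endpoint -2.7853.

On y'=λy, z=hλ:
  order 4, 4-stage ⇒ R(z)=1+z+z^2/2+z^3/6+z^4/24
  (e.g. R(-1.16)=0.32809, |R|=0.32809)

Find x<0 with |R(x)|<1.
x=-1.16: |R|=0.3281
|R(-2.75)|=0.9481 |R(-2.57)|=0.7210 |R(-1.4)|=0.2827
Bisect:
  x_lo=-3.3479 |R|=2.2368  x_hi=-0.0626 |R|=0.9393
  mid=-1.70528 |R|=0.27457 →hi
  mid=-2.52660 |R|=0.67506 →hi
  mid=-2.93726 |R|=1.25435 →lo
  mid=-2.73193 |R|=0.92248 →hi
  mid=-2.83459 |R|=1.07690 →lo
  mid=-2.78326 |R|=0.99694 →hi
  mid=-2.80892 |R|=1.03622 →lo
  mid=-2.79609 |R|=1.01640 →lo
  ...
  [-2.78546,-2.78526] ⇒ x*=-2.7853
Interval (-2.7853, 0).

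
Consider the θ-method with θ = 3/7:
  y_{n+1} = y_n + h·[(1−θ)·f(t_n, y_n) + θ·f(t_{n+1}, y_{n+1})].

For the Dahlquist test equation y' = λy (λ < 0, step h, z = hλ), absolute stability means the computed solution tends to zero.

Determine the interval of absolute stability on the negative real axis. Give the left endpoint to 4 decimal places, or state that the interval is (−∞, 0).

(-14.0000, 0).

On y'=λy, z=hλ:
  y_{n+1} = y_n + z·[4/7·y_n + 3/7·y_{n+1}] ⇒ (1 − 3/7z)y_{n+1} = (1 + 4/7z)y_n
  so R(z) = (1 + 4/7z)/(1 − 3/7z).

Boundary: |R(x)|=1, x<0.
x=-0.93: |R|=0.3350
R=−1: 1+4/7x = −1+3/7x ⇒ -1/7x=2 ⇒ x=2/(-1/7)=-14.0000
Confirm numerically:
  x=-13.808: |R|=0.99604 <1
  x=-13.224: |R|=0.98337 <1
  x=-9.682: |R|=0.88021 <1
  x=-7.831: |R|=0.79769 <1
  x=-14.597: |R|=1.01175 >1
  x=-14.110: |R|=1.00223 >1
  x=-14.099: |R|=1.00201 >1
Stable set (-14.0000, 0).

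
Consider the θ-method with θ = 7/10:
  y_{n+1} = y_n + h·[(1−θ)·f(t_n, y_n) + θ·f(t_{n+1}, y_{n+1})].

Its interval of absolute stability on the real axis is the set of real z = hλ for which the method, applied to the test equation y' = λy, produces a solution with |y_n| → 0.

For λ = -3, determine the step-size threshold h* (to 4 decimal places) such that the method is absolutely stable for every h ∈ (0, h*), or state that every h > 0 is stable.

interval (−∞, 0). Any h>0 works for λ=-3.

Test eqn y'=λy, z=hλ:
  y_{n+1} = y_n + z·[3/10·y_n + 7/10·y_{n+1}] ⇒ (1 − 7/10z)y_{n+1} = (1 + 3/10z)y_n
  Hence R(z) = (1 + 3/10z)/(1 − 7/10z).

Find x<0 with |R(x)|<1.
x=-0.58: |R|=0.5875
x=-2: |R|=0.1667
x=-10: |R|=0.2500
x=-100: |R|=0.4085
θ=7/10≥1/2 ⇒ |1+3/10x|<|1−7/10x| ∀x<0 ⇒ interval (−∞,0).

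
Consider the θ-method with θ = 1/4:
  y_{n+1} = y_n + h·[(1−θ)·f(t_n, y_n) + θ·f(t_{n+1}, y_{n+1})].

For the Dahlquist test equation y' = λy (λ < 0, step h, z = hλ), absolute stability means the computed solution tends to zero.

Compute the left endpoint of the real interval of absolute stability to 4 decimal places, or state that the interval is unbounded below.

left endpoint -4.0000.

With y'=λy (z=hλ):
  y_{n+1} = y_n + z·[3/4·y_n + 1/4·y_{n+1}] ⇒ (1 − 1/4z)y_{n+1} = (1 + 3/4z)y_n
  Hence R(z) = (1 + 3/4z)/(1 − 1/4z).

Boundary: |R(x)|=1, x<0.
x=-0.77: |R|=0.3543
R=−1: 1+3/4x = −1+1/4x ⇒ -1/2x=2 ⇒ x=2/(-1/2)=-4.0000
Confirm numerically:
  x=-3.496: |R|=0.86553 <1
  x=-3.310: |R|=0.81122 <1
  x=-2.843: |R|=0.66184 <1
  x=-2.552: |R|=0.55800 <1
  x=-4.396: |R|=1.09433 >1
  x=-4.220: |R|=1.05353 >1
Stable set (-4.0000, 0).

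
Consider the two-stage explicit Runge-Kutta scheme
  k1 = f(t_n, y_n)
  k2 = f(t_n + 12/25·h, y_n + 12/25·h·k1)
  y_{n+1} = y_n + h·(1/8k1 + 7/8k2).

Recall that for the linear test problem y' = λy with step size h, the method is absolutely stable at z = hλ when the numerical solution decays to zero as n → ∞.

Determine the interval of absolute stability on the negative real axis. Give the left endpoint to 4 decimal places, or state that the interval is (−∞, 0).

(-2.3810, 0).

On y'=λy, z=hλ:
  k1=λy_n ⇒ h·k1=z·y_n;  k2=λ(1+12/25z)y_n ⇒ h·k2=z(1+12/25z)y_n
  y_{n+1}/y_n = 1 + 1/8z + 7/8z(1+12/25z) = 1 + z + 21/50z²
  ⇒ R(z) = 1 + z + 21/50z².

Boundary: |R(x)|=1, x<0.
x=-1.72: |R|=0.5225
R=1: x+21/50x²=0 ⇒ x=−50/21=-2.3810; min R=1−1/(4·21/50)=0.4048>−1
Confirm numerically:
  x=-1.547: |R|=0.45815 <1
  x=-1.408: |R|=0.42463 <1
  x=-1.323: |R|=0.41214 <1
  x=-1.119: |R|=0.40691 <1
  x=-2.871: |R|=1.59091 >1
  x=-2.830: |R|=1.53374 >1
  x=-2.593: |R|=1.23093 >1
Interval (-2.3810, 0).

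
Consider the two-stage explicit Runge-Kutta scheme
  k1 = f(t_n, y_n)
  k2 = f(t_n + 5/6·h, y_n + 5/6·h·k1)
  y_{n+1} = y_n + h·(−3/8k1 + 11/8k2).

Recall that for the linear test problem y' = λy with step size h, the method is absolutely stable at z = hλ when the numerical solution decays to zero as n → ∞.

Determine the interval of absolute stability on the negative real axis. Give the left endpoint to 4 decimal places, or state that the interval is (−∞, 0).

(-0.8727, 0).

On y'=λy, z=hλ:
  k1=λy_n ⇒ h·k1=z·y_n;  k2=λ(1+5/6z)y_n ⇒ h·k2=z(1+5/6z)y_n
  y_{n+1}/y_n = 1 − 3/8z + 11/8z(1+5/6z) = 1 + z + 55/48z²
  so R(z) = 1 + z + 55/48z².

Find x<0 with |R(x)|<1.
x=-0.38: |R|=0.7855
R=1: x+55/48x²=0 ⇒ x=−48/55=-0.8727; min R=1−1/(4·55/48)=0.7818>−1
Confirm numerically:
  x=-0.829: |R|=0.95846 <1
  x=-0.762: |R|=0.90332 <1
  x=-0.751: |R|=0.89525 <1
  x=-1.194: |R|=1.43954 >1
  x=-1.075: |R|=1.24915 >1
  x=-0.951: |R|=1.08529 >1
Interval (-0.8727, 0).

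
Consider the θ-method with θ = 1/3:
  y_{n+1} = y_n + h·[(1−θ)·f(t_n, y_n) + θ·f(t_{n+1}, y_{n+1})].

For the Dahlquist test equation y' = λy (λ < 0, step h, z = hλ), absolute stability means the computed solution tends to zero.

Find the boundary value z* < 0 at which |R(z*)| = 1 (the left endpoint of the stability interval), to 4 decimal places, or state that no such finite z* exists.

With y'=λy (z=hλ):
  y_{n+1} = y_n + z·[2/3·y_n + 1/3·y_{n+1}] ⇒ (1 − 1/3z)y_{n+1} = (1 + 2/3z)y_n
  ⇒ R(z) = (1 + 2/3z)/(1 − 1/3z).

Need |R(x)|<1, x<0.
x=-0.44: |R|=0.6163
R=−1: 1+2/3x = −1+1/3x ⇒ -1/3x=2 ⇒ x=2/(-1/3)=-6.0000
Confirm numerically:
  x=-4.688: |R|=0.82934 <1
  x=-4.185: |R|=0.74739 <1
  x=-2.799: |R|=0.44801 <1
  x=-6.557: |R|=1.05828 >1
  x=-6.176: |R|=1.01918 >1
  x=-6.134: |R|=1.01467 >1
Interval (-6.0000, 0).

z* = -6.0000.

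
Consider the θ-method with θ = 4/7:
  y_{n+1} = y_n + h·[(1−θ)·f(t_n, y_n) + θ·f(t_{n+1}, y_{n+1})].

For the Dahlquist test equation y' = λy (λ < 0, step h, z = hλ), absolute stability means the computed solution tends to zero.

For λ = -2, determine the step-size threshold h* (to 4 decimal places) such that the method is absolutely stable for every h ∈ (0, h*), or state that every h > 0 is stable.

(−∞, 0) — no finite endpoint. Any h>0 works for λ=-2.

Test eqn y'=λy, z=hλ:
  y_{n+1} = y_n + z·[3/7·y_n + 4/7·y_{n+1}] ⇒ (1 − 4/7z)y_{n+1} = (1 + 3/7z)y_n
  ⇒ R(z) = (1 + 3/7z)/(1 − 4/7z).

Boundary: |R(x)|=1, x<0.
x=-1.01: |R|=0.3596
x=-2: |R|=0.0667
x=-10: |R|=0.4894
x=-100: |R|=0.7199
θ=4/7≥1/2 ⇒ |1+3/7x|<|1−4/7x| ∀x<0 ⇒ stable on all of ℝ⁻.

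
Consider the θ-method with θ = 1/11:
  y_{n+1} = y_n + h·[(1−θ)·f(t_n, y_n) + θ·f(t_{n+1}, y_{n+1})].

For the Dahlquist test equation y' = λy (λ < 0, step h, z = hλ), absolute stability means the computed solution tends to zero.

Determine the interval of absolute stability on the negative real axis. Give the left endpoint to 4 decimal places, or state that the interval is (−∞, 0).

(-2.4444, 0).

Set f=λy, z=hλ:
  y_{n+1} = y_n + z·[10/11·y_n + 1/11·y_{n+1}] ⇒ (1 − 1/11z)y_{n+1} = (1 + 10/11z)y_n
  ⇒ R(z) = (1 + 10/11z)/(1 − 1/11z).

Boundary: |R(x)|=1, x<0.
x=-1.1: |R|=0.0000
R=−1: 1+10/11x = −1+1/11x ⇒ -9/11x=2 ⇒ x=2/(-9/11)=-2.4444
Confirm numerically:
  x=-2.418: |R|=0.98226 <1
  x=-2.062: |R|=0.73649 <1
  x=-1.166: |R|=0.05425 <1
  x=-2.888: |R|=1.28744 >1
  x=-2.601: |R|=1.10360 >1
Stable set (-2.4444, 0).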